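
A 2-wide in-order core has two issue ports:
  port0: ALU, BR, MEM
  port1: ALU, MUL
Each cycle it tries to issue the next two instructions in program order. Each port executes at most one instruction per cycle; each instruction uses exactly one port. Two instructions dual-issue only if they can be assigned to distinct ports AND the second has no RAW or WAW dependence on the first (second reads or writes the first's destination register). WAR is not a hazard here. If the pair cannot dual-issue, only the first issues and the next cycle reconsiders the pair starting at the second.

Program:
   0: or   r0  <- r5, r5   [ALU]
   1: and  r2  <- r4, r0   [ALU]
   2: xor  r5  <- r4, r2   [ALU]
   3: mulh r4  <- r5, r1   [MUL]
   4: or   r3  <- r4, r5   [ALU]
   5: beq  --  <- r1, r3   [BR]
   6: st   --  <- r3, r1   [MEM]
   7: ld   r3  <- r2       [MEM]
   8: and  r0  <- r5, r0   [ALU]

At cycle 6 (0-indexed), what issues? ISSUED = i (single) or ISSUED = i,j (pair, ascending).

#0 head=0: or i0 RAW r0
#1 head=1: and i1 RAW r2
#2 head=2: xor i2 RAW r5
#3 head=3: mulh i3 RAW r4
#4 head=4: or i4 RAW r3
#5 head=5: beq i5 no-port BR/MEM
#6 head=6: st i6 no-port MEM/MEM
#7 head=7: ld;and i7&i8 dual

ISSUED = 6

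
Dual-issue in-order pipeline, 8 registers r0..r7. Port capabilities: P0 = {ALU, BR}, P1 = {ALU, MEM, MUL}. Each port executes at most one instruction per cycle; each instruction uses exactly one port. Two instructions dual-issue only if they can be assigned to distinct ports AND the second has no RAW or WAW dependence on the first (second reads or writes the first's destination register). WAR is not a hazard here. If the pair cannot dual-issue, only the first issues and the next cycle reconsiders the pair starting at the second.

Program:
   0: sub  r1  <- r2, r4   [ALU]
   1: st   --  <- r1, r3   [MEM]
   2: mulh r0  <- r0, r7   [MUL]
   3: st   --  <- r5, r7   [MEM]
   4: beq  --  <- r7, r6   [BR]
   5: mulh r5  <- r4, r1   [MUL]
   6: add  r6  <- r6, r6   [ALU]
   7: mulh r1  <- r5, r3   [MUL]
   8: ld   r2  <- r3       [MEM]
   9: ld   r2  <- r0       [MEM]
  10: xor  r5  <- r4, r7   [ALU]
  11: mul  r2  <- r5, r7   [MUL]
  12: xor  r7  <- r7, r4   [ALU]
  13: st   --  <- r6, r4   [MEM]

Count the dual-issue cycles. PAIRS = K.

PAIRS = 4

0. sub @i0  | RAW r1
1. st @i1  | no-port MEM/MUL
2. mulh @i2  | no-port MUL/MEM
3. st/beq @i3+i4  | dual
4. mulh/add @i5+i6  | dual
5. mulh @i7  | no-port MUL/MEM
6. ld @i8  | no-port MEM/MEM
7. ld/xor @i9+i10  | dual
8. mul/xor @i11+i12  | dual
9. st @i13  | tail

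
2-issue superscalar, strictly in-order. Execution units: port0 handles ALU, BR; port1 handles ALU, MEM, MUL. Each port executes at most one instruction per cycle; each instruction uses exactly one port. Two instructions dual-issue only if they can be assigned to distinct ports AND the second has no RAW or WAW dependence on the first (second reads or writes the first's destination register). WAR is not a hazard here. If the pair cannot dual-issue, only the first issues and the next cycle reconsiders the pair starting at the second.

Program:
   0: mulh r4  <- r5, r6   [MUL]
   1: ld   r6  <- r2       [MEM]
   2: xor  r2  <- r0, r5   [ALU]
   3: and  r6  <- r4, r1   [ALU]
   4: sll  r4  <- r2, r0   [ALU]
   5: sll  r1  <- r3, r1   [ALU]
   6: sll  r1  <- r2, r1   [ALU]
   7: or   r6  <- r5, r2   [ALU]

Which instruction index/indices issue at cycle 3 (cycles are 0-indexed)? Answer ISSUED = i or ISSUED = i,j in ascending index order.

c0: i0 mulh.MUL  no-port MUL/MEM
c1: i1/i2 ld.MEM xor.ALU  2-wide
c2: i3/i4 and.ALU sll.ALU  2-wide
c3: i5 sll.ALU  RAW+WAW r1
c4: i6/i7 sll.ALU or.ALU  2-wide

ISSUED = 5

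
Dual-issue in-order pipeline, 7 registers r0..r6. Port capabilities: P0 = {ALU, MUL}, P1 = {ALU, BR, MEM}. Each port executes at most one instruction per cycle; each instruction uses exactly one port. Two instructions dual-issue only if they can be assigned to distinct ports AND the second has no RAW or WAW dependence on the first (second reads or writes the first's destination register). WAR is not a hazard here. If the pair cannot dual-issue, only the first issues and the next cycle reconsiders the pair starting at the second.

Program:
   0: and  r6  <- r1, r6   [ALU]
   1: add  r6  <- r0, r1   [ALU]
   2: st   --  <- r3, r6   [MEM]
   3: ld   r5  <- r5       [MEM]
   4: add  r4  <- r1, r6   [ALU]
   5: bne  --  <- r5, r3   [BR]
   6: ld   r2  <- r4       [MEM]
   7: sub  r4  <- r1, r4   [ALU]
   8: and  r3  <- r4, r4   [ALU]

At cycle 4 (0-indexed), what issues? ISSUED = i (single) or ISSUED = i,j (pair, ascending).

c0: i0 and.ALU  WAW r6
c1: i1 add.ALU  RAW r6
c2: i2 st.MEM  no-port MEM/MEM
c3: i3/i4 ld.MEM;add.ALU  pair
c4: i5 bne.BR  no-port BR/MEM
c5: i6/i7 ld.MEM;sub.ALU  pair
c6: i8 and.ALU  tail

ISSUED = 5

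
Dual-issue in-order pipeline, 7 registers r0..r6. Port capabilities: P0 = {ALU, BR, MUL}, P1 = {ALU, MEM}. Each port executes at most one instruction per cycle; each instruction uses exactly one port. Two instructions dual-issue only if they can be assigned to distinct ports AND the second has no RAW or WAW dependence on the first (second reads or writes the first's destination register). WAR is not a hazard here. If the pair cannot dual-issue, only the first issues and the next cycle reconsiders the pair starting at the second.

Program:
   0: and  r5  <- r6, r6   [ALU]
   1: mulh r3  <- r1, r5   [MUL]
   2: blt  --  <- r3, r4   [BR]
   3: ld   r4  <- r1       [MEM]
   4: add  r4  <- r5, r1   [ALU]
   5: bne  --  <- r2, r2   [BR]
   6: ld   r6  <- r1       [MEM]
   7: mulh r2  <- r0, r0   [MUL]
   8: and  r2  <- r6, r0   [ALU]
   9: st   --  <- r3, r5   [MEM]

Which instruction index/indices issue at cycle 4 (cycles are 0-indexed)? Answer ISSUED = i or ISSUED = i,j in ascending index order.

ISSUED = 6,7

0. and @i0  | RAW r5
1. mulh @i1  | no-port MUL/BR
2. blt+ld @i2+i3  | pair
3. add+bne @i4+i5  | pair
4. ld+mulh @i6+i7  | pair
5. and+st @i8+i9  | pair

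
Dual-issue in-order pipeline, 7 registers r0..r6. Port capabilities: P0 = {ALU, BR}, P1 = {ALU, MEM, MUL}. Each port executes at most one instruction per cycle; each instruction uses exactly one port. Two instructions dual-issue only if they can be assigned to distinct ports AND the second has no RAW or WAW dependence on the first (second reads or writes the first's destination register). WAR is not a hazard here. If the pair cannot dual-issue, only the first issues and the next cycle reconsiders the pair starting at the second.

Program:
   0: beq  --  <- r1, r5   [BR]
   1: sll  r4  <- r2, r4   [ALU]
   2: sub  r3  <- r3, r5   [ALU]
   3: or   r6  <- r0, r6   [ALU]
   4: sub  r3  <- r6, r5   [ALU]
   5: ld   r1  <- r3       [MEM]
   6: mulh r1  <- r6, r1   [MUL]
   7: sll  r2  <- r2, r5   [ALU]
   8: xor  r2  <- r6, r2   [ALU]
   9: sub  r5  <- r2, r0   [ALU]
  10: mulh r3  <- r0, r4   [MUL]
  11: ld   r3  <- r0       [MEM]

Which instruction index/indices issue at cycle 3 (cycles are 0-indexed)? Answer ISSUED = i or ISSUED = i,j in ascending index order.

[0] i0,i1  beq.BR sll.ALU  -- 2-wide
[1] i2,i3  sub.ALU or.ALU  -- 2-wide
[2] i4  sub.ALU  -- RAW r3
[3] i5  ld.MEM  -- no-port MEM/MUL
[4] i6,i7  mulh.MUL sll.ALU  -- 2-wide
[5] i8  xor.ALU  -- RAW r2
[6] i9,i10  sub.ALU mulh.MUL  -- 2-wide
[7] i11  ld.MEM  -- tail

ISSUED = 5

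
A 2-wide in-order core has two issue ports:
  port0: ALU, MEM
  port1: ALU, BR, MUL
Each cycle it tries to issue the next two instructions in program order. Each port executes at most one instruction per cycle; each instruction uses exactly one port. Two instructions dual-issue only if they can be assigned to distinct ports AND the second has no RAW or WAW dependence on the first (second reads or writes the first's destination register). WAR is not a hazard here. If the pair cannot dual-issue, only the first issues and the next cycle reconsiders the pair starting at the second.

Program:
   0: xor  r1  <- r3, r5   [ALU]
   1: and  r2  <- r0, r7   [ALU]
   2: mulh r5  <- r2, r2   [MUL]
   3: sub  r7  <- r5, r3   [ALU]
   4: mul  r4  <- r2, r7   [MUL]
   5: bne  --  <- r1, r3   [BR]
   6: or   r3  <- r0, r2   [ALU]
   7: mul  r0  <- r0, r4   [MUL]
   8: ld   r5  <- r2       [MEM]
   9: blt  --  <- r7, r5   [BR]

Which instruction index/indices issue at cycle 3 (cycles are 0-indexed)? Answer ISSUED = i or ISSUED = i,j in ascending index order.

ISSUED = 4

  cy0 -> i0/i1 (xor.ALU+and.ALU) pair
  cy1 -> i2 (mulh.MUL) RAW r5
  cy2 -> i3 (sub.ALU) RAW r7
  cy3 -> i4 (mul.MUL) no-port MUL/BR
  cy4 -> i5/i6 (bne.BR+or.ALU) pair
  cy5 -> i7/i8 (mul.MUL+ld.MEM) pair
  cy6 -> i9 (blt.BR) tail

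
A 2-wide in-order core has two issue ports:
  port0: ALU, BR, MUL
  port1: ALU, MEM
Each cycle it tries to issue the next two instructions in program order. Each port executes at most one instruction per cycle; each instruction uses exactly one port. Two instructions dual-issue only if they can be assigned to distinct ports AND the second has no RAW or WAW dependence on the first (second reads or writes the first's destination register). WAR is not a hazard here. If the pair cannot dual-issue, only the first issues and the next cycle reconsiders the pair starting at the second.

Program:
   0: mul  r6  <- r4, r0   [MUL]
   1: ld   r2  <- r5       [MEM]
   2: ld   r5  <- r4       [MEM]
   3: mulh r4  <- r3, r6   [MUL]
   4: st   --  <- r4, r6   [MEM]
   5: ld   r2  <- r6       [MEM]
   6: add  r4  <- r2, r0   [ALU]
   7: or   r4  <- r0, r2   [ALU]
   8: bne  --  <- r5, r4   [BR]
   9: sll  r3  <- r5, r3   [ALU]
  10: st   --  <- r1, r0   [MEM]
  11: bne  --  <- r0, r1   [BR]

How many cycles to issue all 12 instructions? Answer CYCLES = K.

  cy0 -> i0&i1 (mul;ld) 2-wide
  cy1 -> i2&i3 (ld;mulh) 2-wide
  cy2 -> i4 (st) no-port MEM/MEM
  cy3 -> i5 (ld) RAW r2
  cy4 -> i6 (add) WAW r4
  cy5 -> i7 (or) RAW r4
  cy6 -> i8&i9 (bne;sll) 2-wide
  cy7 -> i10&i11 (st;bne) 2-wide

CYCLES = 8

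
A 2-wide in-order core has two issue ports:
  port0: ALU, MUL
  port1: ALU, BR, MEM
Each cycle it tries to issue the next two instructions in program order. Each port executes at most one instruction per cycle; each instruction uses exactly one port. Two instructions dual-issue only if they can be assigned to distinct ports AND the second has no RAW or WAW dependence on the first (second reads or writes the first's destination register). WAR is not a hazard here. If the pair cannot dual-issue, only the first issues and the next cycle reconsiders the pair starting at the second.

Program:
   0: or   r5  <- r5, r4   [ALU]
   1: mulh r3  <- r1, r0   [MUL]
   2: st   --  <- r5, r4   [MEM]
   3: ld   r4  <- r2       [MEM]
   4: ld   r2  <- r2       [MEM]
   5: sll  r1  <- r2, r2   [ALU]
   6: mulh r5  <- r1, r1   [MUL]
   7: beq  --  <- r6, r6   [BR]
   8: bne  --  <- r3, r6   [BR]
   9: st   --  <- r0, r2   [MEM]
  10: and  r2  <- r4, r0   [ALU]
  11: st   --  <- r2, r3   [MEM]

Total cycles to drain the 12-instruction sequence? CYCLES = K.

  cy0 -> i0,i1 (or mulh) pair
  cy1 -> i2 (st) no-port MEM/MEM
  cy2 -> i3 (ld) no-port MEM/MEM
  cy3 -> i4 (ld) RAW r2
  cy4 -> i5 (sll) RAW r1
  cy5 -> i6,i7 (mulh beq) pair
  cy6 -> i8 (bne) no-port BR/MEM
  cy7 -> i9,i10 (st and) pair
  cy8 -> i11 (st) tail

CYCLES = 9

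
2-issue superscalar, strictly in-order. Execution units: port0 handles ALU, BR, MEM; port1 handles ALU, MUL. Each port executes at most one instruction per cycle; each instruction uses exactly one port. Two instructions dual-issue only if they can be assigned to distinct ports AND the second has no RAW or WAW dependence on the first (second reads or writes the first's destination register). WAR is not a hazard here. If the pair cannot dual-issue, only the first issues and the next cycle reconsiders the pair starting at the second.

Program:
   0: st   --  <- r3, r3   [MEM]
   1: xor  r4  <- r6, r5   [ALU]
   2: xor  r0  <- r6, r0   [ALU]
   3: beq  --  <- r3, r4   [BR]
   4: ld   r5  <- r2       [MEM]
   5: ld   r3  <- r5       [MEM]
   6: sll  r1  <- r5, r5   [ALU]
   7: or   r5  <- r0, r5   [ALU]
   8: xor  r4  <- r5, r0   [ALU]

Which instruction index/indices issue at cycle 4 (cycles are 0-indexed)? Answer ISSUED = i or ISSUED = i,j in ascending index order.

ISSUED = 7

t=0 i0,i1:st+xor ; pair
t=1 i2,i3:xor+beq ; pair
t=2 i4:ld ; no-port MEM/MEM
t=3 i5,i6:ld+sll ; pair
t=4 i7:or ; RAW r5
t=5 i8:xor ; tail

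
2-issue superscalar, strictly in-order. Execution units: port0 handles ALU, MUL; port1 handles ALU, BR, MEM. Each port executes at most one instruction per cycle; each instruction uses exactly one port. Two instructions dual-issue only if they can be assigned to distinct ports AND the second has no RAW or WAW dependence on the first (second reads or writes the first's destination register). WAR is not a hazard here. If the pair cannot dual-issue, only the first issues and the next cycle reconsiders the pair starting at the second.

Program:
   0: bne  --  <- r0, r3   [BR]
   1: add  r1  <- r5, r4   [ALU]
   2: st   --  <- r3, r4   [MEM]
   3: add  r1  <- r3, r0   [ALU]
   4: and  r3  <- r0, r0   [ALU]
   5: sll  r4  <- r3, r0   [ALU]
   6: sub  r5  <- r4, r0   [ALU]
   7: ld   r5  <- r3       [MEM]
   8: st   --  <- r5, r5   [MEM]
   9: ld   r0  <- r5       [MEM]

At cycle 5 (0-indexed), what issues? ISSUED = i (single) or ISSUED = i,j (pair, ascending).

ISSUED = 7

#0 head=0: bne;add i0,i1 2-wide
#1 head=2: st;add i2,i3 2-wide
#2 head=4: and i4 RAW r3
#3 head=5: sll i5 RAW r4
#4 head=6: sub i6 WAW r5
#5 head=7: ld i7 no-port MEM/MEM
#6 head=8: st i8 no-port MEM/MEM
#7 head=9: ld i9 tail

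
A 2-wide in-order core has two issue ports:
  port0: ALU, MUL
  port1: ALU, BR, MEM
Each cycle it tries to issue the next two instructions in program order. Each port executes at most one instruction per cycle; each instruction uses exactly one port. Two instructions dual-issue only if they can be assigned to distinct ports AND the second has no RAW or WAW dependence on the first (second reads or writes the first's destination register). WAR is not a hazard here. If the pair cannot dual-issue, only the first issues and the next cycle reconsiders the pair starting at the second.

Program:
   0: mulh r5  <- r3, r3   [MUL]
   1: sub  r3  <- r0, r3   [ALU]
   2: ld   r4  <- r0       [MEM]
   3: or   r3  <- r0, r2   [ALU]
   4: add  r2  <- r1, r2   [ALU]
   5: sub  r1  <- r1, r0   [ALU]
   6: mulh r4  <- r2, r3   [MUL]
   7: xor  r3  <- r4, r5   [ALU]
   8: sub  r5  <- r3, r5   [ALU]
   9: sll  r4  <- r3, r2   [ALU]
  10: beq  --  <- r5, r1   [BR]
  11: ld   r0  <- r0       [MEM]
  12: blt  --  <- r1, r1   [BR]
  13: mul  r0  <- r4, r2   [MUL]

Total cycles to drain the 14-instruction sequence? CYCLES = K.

CYCLES = 9

  cy0 -> i0,i1 (mulh.MUL+sub.ALU) 2-wide
  cy1 -> i2,i3 (ld.MEM+or.ALU) 2-wide
  cy2 -> i4,i5 (add.ALU+sub.ALU) 2-wide
  cy3 -> i6 (mulh.MUL) RAW r4
  cy4 -> i7 (xor.ALU) RAW r3
  cy5 -> i8,i9 (sub.ALU+sll.ALU) 2-wide
  cy6 -> i10 (beq.BR) no-port BR/MEM
  cy7 -> i11 (ld.MEM) no-port MEM/BR
  cy8 -> i12,i13 (blt.BR+mul.MUL) 2-wide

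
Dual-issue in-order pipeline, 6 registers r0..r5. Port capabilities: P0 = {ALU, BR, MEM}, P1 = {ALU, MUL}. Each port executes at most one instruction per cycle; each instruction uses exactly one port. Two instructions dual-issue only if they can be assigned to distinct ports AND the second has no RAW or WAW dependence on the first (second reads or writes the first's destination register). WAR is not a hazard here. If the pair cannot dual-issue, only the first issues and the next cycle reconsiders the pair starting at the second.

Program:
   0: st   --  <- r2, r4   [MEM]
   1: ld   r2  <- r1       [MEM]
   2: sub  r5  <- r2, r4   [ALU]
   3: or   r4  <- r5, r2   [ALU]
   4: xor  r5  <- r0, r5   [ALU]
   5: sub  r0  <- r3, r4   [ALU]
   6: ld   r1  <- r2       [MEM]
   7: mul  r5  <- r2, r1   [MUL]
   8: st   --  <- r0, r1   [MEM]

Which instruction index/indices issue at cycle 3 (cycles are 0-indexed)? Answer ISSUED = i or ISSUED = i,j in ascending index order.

  cy0 -> i0 (st.MEM) no-port MEM/MEM
  cy1 -> i1 (ld.MEM) RAW r2
  cy2 -> i2 (sub.ALU) RAW r5
  cy3 -> i3&i4 (or.ALU xor.ALU) pair
  cy4 -> i5&i6 (sub.ALU ld.MEM) pair
  cy5 -> i7&i8 (mul.MUL st.MEM) pair

ISSUED = 3,4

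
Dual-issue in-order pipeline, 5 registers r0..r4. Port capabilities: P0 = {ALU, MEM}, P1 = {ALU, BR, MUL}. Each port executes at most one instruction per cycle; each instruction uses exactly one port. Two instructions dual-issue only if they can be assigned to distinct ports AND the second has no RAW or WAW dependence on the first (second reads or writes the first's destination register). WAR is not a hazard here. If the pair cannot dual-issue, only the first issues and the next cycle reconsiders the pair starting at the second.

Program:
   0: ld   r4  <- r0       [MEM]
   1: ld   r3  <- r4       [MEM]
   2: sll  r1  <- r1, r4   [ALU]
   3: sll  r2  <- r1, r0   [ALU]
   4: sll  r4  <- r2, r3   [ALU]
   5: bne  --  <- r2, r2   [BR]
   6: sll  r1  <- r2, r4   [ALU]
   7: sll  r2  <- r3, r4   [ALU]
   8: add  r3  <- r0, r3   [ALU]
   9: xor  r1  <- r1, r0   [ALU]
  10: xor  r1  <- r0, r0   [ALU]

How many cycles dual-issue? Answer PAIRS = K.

PAIRS = 4

c0: i0 ld  no-port MEM/MEM
c1: i1&i2 ld+sll  dual
c2: i3 sll  RAW r2
c3: i4&i5 sll+bne  dual
c4: i6&i7 sll+sll  dual
c5: i8&i9 add+xor  dual
c6: i10 xor  tail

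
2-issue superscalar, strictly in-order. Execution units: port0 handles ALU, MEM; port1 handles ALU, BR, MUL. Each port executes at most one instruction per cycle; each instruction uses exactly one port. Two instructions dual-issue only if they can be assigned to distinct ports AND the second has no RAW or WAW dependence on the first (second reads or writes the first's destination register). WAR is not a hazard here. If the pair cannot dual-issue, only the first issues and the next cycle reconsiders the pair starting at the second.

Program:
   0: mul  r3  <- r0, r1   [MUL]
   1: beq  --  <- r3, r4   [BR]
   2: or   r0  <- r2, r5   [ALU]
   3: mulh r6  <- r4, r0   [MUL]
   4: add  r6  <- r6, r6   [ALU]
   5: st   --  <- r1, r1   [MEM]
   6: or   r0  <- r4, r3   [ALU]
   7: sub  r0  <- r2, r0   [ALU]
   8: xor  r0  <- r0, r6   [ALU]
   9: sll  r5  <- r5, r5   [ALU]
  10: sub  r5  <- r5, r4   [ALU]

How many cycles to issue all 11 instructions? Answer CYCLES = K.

  cy0 -> i0 (mul.MUL) no-port MUL/BR
  cy1 -> i1,i2 (beq.BR+or.ALU) dual
  cy2 -> i3 (mulh.MUL) RAW+WAW r6
  cy3 -> i4,i5 (add.ALU+st.MEM) dual
  cy4 -> i6 (or.ALU) RAW+WAW r0
  cy5 -> i7 (sub.ALU) RAW+WAW r0
  cy6 -> i8,i9 (xor.ALU+sll.ALU) dual
  cy7 -> i10 (sub.ALU) tail

CYCLES = 8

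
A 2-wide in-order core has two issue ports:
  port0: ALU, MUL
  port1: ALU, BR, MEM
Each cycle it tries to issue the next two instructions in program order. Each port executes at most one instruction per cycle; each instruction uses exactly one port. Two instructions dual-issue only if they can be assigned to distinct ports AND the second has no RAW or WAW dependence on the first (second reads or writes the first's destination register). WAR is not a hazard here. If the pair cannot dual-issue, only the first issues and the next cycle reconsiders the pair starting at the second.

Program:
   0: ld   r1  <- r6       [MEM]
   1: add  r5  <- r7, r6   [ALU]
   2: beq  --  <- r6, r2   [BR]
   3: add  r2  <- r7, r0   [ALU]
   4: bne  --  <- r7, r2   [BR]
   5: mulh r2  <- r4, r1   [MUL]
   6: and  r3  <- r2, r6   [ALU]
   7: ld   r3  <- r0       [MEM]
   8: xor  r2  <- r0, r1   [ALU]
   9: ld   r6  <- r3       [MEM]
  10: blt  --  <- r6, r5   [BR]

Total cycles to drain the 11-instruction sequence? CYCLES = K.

CYCLES = 7

  cy0 -> i0,i1 (ld/add) pair
  cy1 -> i2,i3 (beq/add) pair
  cy2 -> i4,i5 (bne/mulh) pair
  cy3 -> i6 (and) WAW r3
  cy4 -> i7,i8 (ld/xor) pair
  cy5 -> i9 (ld) no-port MEM/BR
  cy6 -> i10 (blt) tail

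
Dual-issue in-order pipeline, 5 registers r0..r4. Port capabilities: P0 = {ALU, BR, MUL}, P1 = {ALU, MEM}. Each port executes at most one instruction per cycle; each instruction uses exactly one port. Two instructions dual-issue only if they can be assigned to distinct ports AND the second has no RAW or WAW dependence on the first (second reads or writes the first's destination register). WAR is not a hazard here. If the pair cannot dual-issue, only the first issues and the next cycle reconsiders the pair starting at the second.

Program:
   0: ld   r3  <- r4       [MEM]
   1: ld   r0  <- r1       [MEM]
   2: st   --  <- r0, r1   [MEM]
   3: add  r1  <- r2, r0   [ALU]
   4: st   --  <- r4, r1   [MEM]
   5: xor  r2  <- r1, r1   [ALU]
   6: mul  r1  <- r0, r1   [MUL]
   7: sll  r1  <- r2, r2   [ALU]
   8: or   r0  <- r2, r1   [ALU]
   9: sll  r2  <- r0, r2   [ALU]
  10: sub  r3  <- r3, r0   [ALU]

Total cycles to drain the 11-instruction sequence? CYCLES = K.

0. ld.MEM @i0  | no-port MEM/MEM
1. ld.MEM @i1  | no-port MEM/MEM
2. st.MEM;add.ALU @i2+i3  | pair
3. st.MEM;xor.ALU @i4+i5  | pair
4. mul.MUL @i6  | WAW r1
5. sll.ALU @i7  | RAW r1
6. or.ALU @i8  | RAW r0
7. sll.ALU;sub.ALU @i9+i10  | pair

CYCLES = 8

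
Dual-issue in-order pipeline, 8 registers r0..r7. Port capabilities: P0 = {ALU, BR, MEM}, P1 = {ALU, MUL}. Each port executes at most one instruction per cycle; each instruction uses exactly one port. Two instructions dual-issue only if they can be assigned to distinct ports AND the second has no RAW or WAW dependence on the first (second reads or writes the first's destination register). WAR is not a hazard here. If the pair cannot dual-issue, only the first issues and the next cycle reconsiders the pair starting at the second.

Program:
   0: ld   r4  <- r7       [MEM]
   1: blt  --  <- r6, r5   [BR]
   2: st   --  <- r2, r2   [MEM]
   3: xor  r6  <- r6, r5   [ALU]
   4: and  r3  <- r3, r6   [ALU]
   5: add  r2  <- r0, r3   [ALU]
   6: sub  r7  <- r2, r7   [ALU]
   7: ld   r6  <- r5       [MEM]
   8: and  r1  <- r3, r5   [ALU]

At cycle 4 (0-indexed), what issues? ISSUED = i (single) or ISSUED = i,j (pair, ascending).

ISSUED = 5

c0: i0 ld.MEM  no-port MEM/BR
c1: i1 blt.BR  no-port BR/MEM
c2: i2+i3 st.MEM xor.ALU  pair
c3: i4 and.ALU  RAW r3
c4: i5 add.ALU  RAW r2
c5: i6+i7 sub.ALU ld.MEM  pair
c6: i8 and.ALU  tail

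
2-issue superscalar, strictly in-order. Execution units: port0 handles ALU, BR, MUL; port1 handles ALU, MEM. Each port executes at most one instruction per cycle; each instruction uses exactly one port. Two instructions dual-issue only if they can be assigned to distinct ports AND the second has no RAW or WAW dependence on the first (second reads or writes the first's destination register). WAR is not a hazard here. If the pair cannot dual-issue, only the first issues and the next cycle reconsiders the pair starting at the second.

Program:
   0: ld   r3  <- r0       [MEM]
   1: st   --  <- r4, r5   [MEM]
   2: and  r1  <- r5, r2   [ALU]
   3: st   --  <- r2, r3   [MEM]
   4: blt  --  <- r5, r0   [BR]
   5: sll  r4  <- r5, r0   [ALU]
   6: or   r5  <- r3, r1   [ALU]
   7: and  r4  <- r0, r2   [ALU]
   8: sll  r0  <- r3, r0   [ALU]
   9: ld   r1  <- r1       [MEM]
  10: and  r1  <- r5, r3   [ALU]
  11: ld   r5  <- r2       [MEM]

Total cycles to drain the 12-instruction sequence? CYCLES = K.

CYCLES = 7

  cy0 -> i0 (ld) no-port MEM/MEM
  cy1 -> i1/i2 (st+and) pair
  cy2 -> i3/i4 (st+blt) pair
  cy3 -> i5/i6 (sll+or) pair
  cy4 -> i7/i8 (and+sll) pair
  cy5 -> i9 (ld) WAW r1
  cy6 -> i10/i11 (and+ld) pair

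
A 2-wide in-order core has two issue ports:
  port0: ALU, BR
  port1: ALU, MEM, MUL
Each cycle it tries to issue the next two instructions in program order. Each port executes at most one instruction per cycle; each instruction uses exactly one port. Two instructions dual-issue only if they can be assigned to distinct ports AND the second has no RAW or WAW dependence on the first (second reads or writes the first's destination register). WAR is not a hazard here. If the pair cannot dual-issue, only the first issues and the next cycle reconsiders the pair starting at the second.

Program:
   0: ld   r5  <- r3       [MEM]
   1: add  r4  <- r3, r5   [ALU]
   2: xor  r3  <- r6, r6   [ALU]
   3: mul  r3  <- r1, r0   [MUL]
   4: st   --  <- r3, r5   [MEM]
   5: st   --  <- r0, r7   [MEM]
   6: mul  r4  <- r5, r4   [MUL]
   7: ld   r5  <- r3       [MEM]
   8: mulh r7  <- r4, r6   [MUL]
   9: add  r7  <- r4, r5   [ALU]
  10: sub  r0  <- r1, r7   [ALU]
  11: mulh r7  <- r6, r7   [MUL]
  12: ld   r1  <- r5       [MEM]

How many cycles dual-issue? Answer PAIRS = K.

PAIRS = 2

[0] i0  ld  -- RAW r5
[1] i1+i2  add xor  -- dual
[2] i3  mul  -- no-port MUL/MEM
[3] i4  st  -- no-port MEM/MEM
[4] i5  st  -- no-port MEM/MUL
[5] i6  mul  -- no-port MUL/MEM
[6] i7  ld  -- no-port MEM/MUL
[7] i8  mulh  -- WAW r7
[8] i9  add  -- RAW r7
[9] i10+i11  sub mulh  -- dual
[10] i12  ld  -- tail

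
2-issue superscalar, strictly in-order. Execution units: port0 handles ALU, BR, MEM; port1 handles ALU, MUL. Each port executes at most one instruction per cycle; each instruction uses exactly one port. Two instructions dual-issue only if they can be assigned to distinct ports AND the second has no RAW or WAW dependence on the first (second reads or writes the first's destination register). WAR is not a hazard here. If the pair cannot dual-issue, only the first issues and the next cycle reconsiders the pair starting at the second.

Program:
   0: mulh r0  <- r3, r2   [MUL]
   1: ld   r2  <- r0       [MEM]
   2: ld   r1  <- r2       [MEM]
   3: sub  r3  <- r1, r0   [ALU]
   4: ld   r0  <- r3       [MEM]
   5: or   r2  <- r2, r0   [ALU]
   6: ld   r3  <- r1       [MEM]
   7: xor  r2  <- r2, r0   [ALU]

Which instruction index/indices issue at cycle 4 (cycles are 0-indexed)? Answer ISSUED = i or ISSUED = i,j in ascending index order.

ISSUED = 4

0. mulh @i0  | RAW r0
1. ld @i1  | no-port MEM/MEM
2. ld @i2  | RAW r1
3. sub @i3  | RAW r3
4. ld @i4  | RAW r0
5. or;ld @i5,i6  | 2-wide
6. xor @i7  | tail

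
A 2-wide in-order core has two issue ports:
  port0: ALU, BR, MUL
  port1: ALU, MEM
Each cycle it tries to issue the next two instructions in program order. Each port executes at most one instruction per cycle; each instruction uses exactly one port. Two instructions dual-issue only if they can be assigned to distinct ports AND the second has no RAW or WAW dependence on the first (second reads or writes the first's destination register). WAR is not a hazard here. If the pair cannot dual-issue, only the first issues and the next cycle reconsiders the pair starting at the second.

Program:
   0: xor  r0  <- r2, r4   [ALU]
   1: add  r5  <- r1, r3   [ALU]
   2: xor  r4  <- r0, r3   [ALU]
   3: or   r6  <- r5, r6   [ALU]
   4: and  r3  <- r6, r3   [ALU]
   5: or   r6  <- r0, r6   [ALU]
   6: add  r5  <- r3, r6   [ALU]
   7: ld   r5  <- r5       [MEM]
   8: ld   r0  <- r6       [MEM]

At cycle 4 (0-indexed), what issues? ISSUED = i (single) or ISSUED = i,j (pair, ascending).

ISSUED = 7

0. xor+add @i0&i1  | 2-wide
1. xor+or @i2&i3  | 2-wide
2. and+or @i4&i5  | 2-wide
3. add @i6  | RAW+WAW r5
4. ld @i7  | no-port MEM/MEM
5. ld @i8  | tail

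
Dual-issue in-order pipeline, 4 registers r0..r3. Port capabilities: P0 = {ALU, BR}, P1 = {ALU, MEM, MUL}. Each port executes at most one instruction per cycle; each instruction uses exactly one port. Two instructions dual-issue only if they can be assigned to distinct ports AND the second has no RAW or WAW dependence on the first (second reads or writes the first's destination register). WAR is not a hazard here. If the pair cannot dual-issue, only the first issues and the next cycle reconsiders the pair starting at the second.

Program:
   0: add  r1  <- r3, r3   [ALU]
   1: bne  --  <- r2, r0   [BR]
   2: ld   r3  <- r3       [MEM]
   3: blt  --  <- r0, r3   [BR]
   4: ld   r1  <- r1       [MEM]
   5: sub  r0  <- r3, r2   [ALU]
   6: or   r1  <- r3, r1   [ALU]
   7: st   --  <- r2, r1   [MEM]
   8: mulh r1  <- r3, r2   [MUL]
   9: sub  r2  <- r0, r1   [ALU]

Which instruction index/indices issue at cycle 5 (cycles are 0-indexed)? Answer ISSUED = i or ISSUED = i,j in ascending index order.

0. add+bne @i0,i1  | dual
1. ld @i2  | RAW r3
2. blt+ld @i3,i4  | dual
3. sub+or @i5,i6  | dual
4. st @i7  | no-port MEM/MUL
5. mulh @i8  | RAW r1
6. sub @i9  | tail

ISSUED = 8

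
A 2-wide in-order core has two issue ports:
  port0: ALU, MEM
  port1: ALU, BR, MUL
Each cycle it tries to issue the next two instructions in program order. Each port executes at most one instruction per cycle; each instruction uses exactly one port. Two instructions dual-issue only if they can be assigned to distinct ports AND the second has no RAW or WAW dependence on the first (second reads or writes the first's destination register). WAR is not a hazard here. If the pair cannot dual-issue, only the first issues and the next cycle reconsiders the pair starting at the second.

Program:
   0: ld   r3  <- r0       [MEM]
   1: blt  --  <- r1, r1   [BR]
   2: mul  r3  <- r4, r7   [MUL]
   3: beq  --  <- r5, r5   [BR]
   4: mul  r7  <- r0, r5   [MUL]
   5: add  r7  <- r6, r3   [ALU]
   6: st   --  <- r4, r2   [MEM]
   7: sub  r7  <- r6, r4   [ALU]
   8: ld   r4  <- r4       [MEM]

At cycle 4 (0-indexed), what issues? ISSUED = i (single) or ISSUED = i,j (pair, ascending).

  cy0 -> i0&i1 (ld blt) pair
  cy1 -> i2 (mul) no-port MUL/BR
  cy2 -> i3 (beq) no-port BR/MUL
  cy3 -> i4 (mul) WAW r7
  cy4 -> i5&i6 (add st) pair
  cy5 -> i7&i8 (sub ld) pair

ISSUED = 5,6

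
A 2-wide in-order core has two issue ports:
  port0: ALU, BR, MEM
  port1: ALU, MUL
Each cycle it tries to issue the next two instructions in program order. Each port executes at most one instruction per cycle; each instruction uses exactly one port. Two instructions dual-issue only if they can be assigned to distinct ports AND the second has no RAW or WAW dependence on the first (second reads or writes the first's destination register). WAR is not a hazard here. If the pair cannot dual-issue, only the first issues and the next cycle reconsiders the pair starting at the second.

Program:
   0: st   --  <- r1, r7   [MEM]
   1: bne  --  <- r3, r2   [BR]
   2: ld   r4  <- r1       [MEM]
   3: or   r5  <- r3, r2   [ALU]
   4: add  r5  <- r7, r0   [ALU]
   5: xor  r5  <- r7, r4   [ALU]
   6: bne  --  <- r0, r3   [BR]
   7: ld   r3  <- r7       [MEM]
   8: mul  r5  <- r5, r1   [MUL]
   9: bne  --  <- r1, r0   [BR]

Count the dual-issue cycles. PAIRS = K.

PAIRS = 3

  cy0 -> i0 (st.MEM) no-port MEM/BR
  cy1 -> i1 (bne.BR) no-port BR/MEM
  cy2 -> i2/i3 (ld.MEM/or.ALU) pair
  cy3 -> i4 (add.ALU) WAW r5
  cy4 -> i5/i6 (xor.ALU/bne.BR) pair
  cy5 -> i7/i8 (ld.MEM/mul.MUL) pair
  cy6 -> i9 (bne.BR) tail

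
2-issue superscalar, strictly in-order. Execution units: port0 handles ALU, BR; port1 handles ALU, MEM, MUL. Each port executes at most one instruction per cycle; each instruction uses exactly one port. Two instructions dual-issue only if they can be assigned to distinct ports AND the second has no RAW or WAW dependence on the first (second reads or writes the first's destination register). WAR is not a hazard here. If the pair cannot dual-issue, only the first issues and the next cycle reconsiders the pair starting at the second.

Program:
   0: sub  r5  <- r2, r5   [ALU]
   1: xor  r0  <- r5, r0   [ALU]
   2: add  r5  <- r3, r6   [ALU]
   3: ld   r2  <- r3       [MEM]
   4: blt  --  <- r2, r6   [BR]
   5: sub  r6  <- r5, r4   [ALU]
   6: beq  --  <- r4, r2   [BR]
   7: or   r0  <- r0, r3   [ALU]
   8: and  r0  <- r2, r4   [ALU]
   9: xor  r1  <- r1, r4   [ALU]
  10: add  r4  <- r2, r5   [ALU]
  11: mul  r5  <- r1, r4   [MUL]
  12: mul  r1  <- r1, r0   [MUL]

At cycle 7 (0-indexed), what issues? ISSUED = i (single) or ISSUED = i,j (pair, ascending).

t=0 i0:sub ; RAW r5
t=1 i1&i2:xor;add ; dual
t=2 i3:ld ; RAW r2
t=3 i4&i5:blt;sub ; dual
t=4 i6&i7:beq;or ; dual
t=5 i8&i9:and;xor ; dual
t=6 i10:add ; RAW r4
t=7 i11:mul ; no-port MUL/MUL
t=8 i12:mul ; tail

ISSUED = 11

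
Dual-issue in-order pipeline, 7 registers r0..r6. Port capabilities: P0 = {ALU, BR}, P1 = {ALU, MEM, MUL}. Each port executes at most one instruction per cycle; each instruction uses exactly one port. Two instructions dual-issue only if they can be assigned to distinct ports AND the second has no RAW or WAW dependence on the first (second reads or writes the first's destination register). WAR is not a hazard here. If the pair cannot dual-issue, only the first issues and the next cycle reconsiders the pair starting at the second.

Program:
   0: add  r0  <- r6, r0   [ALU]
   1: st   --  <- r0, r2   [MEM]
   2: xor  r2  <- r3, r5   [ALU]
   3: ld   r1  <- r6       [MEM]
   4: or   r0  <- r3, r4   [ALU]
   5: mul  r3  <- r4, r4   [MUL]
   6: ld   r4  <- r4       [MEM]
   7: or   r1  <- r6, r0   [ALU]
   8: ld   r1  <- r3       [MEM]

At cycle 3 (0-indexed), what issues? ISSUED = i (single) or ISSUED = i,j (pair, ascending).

ISSUED = 5

0. add.ALU @i0  | RAW r0
1. st.MEM/xor.ALU @i1&i2  | 2-wide
2. ld.MEM/or.ALU @i3&i4  | 2-wide
3. mul.MUL @i5  | no-port MUL/MEM
4. ld.MEM/or.ALU @i6&i7  | 2-wide
5. ld.MEM @i8  | tail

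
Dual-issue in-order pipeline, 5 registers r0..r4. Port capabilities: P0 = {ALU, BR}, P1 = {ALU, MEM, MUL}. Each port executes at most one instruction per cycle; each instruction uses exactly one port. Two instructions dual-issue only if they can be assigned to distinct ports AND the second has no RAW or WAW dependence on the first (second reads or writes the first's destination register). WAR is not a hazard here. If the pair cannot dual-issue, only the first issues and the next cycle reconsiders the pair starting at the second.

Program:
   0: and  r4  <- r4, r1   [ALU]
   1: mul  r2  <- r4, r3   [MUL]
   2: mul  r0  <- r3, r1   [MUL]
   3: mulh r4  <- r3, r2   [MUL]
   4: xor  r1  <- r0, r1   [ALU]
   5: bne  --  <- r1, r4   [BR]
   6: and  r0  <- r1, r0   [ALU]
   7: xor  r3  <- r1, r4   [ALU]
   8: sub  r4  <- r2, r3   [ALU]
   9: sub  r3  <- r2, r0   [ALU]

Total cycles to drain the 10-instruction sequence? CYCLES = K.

c0: i0 and.ALU  RAW r4
c1: i1 mul.MUL  no-port MUL/MUL
c2: i2 mul.MUL  no-port MUL/MUL
c3: i3+i4 mulh.MUL xor.ALU  pair
c4: i5+i6 bne.BR and.ALU  pair
c5: i7 xor.ALU  RAW r3
c6: i8+i9 sub.ALU sub.ALU  pair

CYCLES = 7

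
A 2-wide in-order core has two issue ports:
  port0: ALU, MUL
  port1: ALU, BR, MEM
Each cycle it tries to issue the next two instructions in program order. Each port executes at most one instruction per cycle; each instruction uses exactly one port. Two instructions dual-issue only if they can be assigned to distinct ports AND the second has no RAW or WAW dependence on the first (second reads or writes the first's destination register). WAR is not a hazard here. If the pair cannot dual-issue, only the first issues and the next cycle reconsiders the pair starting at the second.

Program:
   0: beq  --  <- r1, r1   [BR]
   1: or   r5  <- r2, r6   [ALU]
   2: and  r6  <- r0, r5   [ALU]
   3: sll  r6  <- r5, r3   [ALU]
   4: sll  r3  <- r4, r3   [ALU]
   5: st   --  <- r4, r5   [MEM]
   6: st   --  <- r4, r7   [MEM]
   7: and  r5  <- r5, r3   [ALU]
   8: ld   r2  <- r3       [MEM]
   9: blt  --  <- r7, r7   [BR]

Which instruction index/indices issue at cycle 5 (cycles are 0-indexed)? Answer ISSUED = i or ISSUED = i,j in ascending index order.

c0: i0+i1 beq;or  pair
c1: i2 and  WAW r6
c2: i3+i4 sll;sll  pair
c3: i5 st  no-port MEM/MEM
c4: i6+i7 st;and  pair
c5: i8 ld  no-port MEM/BR
c6: i9 blt  tail

ISSUED = 8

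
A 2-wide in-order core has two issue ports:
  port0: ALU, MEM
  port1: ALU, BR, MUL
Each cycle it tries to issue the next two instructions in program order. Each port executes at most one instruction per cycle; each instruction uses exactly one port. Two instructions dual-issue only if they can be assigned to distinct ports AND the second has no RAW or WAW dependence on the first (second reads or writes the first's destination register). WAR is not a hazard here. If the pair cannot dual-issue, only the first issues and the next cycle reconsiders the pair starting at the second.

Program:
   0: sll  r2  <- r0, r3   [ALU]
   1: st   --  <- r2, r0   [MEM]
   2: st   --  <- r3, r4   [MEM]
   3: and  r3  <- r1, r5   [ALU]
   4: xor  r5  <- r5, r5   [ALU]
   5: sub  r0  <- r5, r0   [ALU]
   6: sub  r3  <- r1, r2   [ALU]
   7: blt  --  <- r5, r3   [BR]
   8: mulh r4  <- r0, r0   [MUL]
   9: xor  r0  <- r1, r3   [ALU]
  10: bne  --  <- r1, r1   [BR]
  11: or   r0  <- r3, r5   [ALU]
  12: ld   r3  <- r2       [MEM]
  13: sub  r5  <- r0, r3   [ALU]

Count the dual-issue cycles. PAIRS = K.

PAIRS = 4

t=0 i0:sll ; RAW r2
t=1 i1:st ; no-port MEM/MEM
t=2 i2+i3:st/and ; 2-wide
t=3 i4:xor ; RAW r5
t=4 i5+i6:sub/sub ; 2-wide
t=5 i7:blt ; no-port BR/MUL
t=6 i8+i9:mulh/xor ; 2-wide
t=7 i10+i11:bne/or ; 2-wide
t=8 i12:ld ; RAW r3
t=9 i13:sub ; tail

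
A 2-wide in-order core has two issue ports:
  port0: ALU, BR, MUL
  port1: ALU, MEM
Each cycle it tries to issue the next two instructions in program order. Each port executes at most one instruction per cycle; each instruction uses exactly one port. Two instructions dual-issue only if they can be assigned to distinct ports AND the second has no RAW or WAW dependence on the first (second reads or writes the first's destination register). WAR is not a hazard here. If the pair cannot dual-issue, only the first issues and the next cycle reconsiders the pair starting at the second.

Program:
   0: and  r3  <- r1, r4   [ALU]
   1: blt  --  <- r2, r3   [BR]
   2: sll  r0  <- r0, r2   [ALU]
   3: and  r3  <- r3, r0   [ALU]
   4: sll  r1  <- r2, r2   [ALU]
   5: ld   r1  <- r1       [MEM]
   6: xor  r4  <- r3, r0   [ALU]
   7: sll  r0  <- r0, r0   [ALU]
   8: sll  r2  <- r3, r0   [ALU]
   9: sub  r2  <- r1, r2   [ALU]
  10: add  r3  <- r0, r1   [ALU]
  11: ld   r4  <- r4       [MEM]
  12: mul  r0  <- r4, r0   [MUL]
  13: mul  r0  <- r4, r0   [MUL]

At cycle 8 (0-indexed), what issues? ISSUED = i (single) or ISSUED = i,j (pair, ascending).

  cy0 -> i0 (and.ALU) RAW r3
  cy1 -> i1,i2 (blt.BR;sll.ALU) 2-wide
  cy2 -> i3,i4 (and.ALU;sll.ALU) 2-wide
  cy3 -> i5,i6 (ld.MEM;xor.ALU) 2-wide
  cy4 -> i7 (sll.ALU) RAW r0
  cy5 -> i8 (sll.ALU) RAW+WAW r2
  cy6 -> i9,i10 (sub.ALU;add.ALU) 2-wide
  cy7 -> i11 (ld.MEM) RAW r4
  cy8 -> i12 (mul.MUL) no-port MUL/MUL
  cy9 -> i13 (mul.MUL) tail

ISSUED = 12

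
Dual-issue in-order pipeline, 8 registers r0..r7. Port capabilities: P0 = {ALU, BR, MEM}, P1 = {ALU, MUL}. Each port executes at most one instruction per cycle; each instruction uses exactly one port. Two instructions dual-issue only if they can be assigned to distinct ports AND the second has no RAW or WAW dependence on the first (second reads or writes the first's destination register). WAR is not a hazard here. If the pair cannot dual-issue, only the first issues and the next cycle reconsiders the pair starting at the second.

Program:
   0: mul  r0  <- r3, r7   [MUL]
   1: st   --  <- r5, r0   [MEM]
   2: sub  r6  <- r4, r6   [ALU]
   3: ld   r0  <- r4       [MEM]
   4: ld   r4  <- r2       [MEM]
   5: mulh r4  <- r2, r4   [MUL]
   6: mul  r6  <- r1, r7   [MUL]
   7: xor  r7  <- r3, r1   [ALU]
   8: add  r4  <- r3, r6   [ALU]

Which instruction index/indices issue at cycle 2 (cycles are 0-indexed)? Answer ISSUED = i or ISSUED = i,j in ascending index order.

  cy0 -> i0 (mul) RAW r0
  cy1 -> i1,i2 (st+sub) dual
  cy2 -> i3 (ld) no-port MEM/MEM
  cy3 -> i4 (ld) RAW+WAW r4
  cy4 -> i5 (mulh) no-port MUL/MUL
  cy5 -> i6,i7 (mul+xor) dual
  cy6 -> i8 (add) tail

ISSUED = 3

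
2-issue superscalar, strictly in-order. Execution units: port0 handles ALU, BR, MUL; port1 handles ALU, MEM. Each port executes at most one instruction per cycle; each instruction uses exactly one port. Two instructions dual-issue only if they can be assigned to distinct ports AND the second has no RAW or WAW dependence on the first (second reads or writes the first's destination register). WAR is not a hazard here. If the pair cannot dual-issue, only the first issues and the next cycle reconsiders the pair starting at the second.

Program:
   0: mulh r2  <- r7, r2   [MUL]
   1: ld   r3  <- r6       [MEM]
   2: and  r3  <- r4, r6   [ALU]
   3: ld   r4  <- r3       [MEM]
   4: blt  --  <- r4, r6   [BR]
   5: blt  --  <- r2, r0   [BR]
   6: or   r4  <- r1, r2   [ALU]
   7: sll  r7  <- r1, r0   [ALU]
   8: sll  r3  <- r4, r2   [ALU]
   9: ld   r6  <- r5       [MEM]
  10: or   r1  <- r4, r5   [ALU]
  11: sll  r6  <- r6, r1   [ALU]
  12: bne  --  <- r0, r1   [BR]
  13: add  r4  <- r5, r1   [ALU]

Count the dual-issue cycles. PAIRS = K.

#0 head=0: mulh+ld i0+i1 2-wide
#1 head=2: and i2 RAW r3
#2 head=3: ld i3 RAW r4
#3 head=4: blt i4 no-port BR/BR
#4 head=5: blt+or i5+i6 2-wide
#5 head=7: sll+sll i7+i8 2-wide
#6 head=9: ld+or i9+i10 2-wide
#7 head=11: sll+bne i11+i12 2-wide
#8 head=13: add i13 tail

PAIRS = 5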